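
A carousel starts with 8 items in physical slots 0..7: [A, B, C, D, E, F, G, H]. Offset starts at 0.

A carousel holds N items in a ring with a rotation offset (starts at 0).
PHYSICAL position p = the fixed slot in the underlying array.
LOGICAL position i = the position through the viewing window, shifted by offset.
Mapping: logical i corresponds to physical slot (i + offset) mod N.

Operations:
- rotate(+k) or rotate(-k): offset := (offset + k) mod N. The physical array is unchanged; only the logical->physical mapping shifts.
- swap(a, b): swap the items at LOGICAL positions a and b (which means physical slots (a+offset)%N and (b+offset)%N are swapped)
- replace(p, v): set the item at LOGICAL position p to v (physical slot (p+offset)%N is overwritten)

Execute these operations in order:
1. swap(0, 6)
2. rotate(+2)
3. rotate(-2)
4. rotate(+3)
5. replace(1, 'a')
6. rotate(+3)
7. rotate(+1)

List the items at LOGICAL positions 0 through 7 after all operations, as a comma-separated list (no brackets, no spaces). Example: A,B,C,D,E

Answer: H,G,B,C,D,a,F,A

Derivation:
After op 1 (swap(0, 6)): offset=0, physical=[G,B,C,D,E,F,A,H], logical=[G,B,C,D,E,F,A,H]
After op 2 (rotate(+2)): offset=2, physical=[G,B,C,D,E,F,A,H], logical=[C,D,E,F,A,H,G,B]
After op 3 (rotate(-2)): offset=0, physical=[G,B,C,D,E,F,A,H], logical=[G,B,C,D,E,F,A,H]
After op 4 (rotate(+3)): offset=3, physical=[G,B,C,D,E,F,A,H], logical=[D,E,F,A,H,G,B,C]
After op 5 (replace(1, 'a')): offset=3, physical=[G,B,C,D,a,F,A,H], logical=[D,a,F,A,H,G,B,C]
After op 6 (rotate(+3)): offset=6, physical=[G,B,C,D,a,F,A,H], logical=[A,H,G,B,C,D,a,F]
After op 7 (rotate(+1)): offset=7, physical=[G,B,C,D,a,F,A,H], logical=[H,G,B,C,D,a,F,A]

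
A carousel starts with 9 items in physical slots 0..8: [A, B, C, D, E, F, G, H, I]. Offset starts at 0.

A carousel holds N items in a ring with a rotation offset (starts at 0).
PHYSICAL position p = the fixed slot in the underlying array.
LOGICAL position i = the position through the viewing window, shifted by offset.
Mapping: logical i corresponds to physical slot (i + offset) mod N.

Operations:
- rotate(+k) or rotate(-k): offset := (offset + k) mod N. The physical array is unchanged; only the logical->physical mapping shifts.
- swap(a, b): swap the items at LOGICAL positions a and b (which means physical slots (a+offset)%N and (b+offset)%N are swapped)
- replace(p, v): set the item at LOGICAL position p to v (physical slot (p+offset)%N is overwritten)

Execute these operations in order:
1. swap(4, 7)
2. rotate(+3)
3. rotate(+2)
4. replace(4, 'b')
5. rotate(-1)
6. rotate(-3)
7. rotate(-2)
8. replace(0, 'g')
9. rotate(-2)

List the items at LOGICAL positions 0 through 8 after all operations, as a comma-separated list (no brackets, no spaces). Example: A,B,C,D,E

Answer: G,E,g,b,B,C,D,H,F

Derivation:
After op 1 (swap(4, 7)): offset=0, physical=[A,B,C,D,H,F,G,E,I], logical=[A,B,C,D,H,F,G,E,I]
After op 2 (rotate(+3)): offset=3, physical=[A,B,C,D,H,F,G,E,I], logical=[D,H,F,G,E,I,A,B,C]
After op 3 (rotate(+2)): offset=5, physical=[A,B,C,D,H,F,G,E,I], logical=[F,G,E,I,A,B,C,D,H]
After op 4 (replace(4, 'b')): offset=5, physical=[b,B,C,D,H,F,G,E,I], logical=[F,G,E,I,b,B,C,D,H]
After op 5 (rotate(-1)): offset=4, physical=[b,B,C,D,H,F,G,E,I], logical=[H,F,G,E,I,b,B,C,D]
After op 6 (rotate(-3)): offset=1, physical=[b,B,C,D,H,F,G,E,I], logical=[B,C,D,H,F,G,E,I,b]
After op 7 (rotate(-2)): offset=8, physical=[b,B,C,D,H,F,G,E,I], logical=[I,b,B,C,D,H,F,G,E]
After op 8 (replace(0, 'g')): offset=8, physical=[b,B,C,D,H,F,G,E,g], logical=[g,b,B,C,D,H,F,G,E]
After op 9 (rotate(-2)): offset=6, physical=[b,B,C,D,H,F,G,E,g], logical=[G,E,g,b,B,C,D,H,F]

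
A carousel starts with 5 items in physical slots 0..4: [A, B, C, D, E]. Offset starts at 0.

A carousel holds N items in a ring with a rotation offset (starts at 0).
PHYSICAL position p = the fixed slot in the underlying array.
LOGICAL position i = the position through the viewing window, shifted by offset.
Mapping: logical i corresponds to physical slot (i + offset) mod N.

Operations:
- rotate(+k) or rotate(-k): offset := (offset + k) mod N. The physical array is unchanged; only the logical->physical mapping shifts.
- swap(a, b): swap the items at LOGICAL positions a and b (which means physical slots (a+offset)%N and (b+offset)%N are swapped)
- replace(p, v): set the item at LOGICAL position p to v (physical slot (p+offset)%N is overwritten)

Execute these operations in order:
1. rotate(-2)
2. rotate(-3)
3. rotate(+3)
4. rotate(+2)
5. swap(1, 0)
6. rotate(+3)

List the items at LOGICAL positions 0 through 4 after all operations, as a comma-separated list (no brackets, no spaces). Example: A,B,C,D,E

After op 1 (rotate(-2)): offset=3, physical=[A,B,C,D,E], logical=[D,E,A,B,C]
After op 2 (rotate(-3)): offset=0, physical=[A,B,C,D,E], logical=[A,B,C,D,E]
After op 3 (rotate(+3)): offset=3, physical=[A,B,C,D,E], logical=[D,E,A,B,C]
After op 4 (rotate(+2)): offset=0, physical=[A,B,C,D,E], logical=[A,B,C,D,E]
After op 5 (swap(1, 0)): offset=0, physical=[B,A,C,D,E], logical=[B,A,C,D,E]
After op 6 (rotate(+3)): offset=3, physical=[B,A,C,D,E], logical=[D,E,B,A,C]

Answer: D,E,B,A,C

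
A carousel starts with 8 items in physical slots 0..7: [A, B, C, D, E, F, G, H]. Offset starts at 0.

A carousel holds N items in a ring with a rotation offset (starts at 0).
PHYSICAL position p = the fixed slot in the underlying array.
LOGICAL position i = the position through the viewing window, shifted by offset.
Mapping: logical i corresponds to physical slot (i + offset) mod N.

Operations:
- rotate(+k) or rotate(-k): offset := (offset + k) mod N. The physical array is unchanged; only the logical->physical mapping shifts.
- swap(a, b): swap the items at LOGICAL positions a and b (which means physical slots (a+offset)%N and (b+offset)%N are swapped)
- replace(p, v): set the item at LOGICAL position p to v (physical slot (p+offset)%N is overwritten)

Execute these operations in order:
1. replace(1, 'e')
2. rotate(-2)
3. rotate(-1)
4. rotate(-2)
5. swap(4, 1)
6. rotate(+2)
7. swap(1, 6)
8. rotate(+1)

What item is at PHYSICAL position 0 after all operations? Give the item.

After op 1 (replace(1, 'e')): offset=0, physical=[A,e,C,D,E,F,G,H], logical=[A,e,C,D,E,F,G,H]
After op 2 (rotate(-2)): offset=6, physical=[A,e,C,D,E,F,G,H], logical=[G,H,A,e,C,D,E,F]
After op 3 (rotate(-1)): offset=5, physical=[A,e,C,D,E,F,G,H], logical=[F,G,H,A,e,C,D,E]
After op 4 (rotate(-2)): offset=3, physical=[A,e,C,D,E,F,G,H], logical=[D,E,F,G,H,A,e,C]
After op 5 (swap(4, 1)): offset=3, physical=[A,e,C,D,H,F,G,E], logical=[D,H,F,G,E,A,e,C]
After op 6 (rotate(+2)): offset=5, physical=[A,e,C,D,H,F,G,E], logical=[F,G,E,A,e,C,D,H]
After op 7 (swap(1, 6)): offset=5, physical=[A,e,C,G,H,F,D,E], logical=[F,D,E,A,e,C,G,H]
After op 8 (rotate(+1)): offset=6, physical=[A,e,C,G,H,F,D,E], logical=[D,E,A,e,C,G,H,F]

Answer: A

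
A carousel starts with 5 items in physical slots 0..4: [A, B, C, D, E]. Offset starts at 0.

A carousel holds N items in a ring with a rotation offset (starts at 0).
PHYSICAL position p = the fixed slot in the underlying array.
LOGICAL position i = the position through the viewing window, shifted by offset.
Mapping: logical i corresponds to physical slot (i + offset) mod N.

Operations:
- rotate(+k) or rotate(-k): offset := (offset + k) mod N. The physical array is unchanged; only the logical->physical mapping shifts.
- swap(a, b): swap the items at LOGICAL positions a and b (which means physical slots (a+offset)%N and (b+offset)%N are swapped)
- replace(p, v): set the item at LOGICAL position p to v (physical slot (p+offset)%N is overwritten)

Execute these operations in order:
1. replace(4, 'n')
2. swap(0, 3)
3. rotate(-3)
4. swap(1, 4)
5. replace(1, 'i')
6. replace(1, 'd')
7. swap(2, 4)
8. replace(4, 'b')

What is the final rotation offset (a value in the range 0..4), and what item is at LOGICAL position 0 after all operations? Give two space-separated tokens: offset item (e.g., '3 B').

Answer: 2 C

Derivation:
After op 1 (replace(4, 'n')): offset=0, physical=[A,B,C,D,n], logical=[A,B,C,D,n]
After op 2 (swap(0, 3)): offset=0, physical=[D,B,C,A,n], logical=[D,B,C,A,n]
After op 3 (rotate(-3)): offset=2, physical=[D,B,C,A,n], logical=[C,A,n,D,B]
After op 4 (swap(1, 4)): offset=2, physical=[D,A,C,B,n], logical=[C,B,n,D,A]
After op 5 (replace(1, 'i')): offset=2, physical=[D,A,C,i,n], logical=[C,i,n,D,A]
After op 6 (replace(1, 'd')): offset=2, physical=[D,A,C,d,n], logical=[C,d,n,D,A]
After op 7 (swap(2, 4)): offset=2, physical=[D,n,C,d,A], logical=[C,d,A,D,n]
After op 8 (replace(4, 'b')): offset=2, physical=[D,b,C,d,A], logical=[C,d,A,D,b]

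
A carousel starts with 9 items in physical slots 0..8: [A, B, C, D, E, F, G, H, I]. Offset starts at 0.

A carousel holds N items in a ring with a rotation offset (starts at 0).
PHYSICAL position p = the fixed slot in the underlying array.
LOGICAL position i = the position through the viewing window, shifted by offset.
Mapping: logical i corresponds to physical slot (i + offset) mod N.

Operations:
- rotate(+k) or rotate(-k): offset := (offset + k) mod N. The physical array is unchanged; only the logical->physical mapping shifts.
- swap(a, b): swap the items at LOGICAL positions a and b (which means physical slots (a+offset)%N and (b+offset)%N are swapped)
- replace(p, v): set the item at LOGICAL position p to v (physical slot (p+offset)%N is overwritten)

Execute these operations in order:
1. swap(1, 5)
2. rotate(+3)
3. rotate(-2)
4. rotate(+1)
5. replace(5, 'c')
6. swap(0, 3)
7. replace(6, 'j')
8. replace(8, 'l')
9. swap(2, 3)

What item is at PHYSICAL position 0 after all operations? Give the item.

Answer: A

Derivation:
After op 1 (swap(1, 5)): offset=0, physical=[A,F,C,D,E,B,G,H,I], logical=[A,F,C,D,E,B,G,H,I]
After op 2 (rotate(+3)): offset=3, physical=[A,F,C,D,E,B,G,H,I], logical=[D,E,B,G,H,I,A,F,C]
After op 3 (rotate(-2)): offset=1, physical=[A,F,C,D,E,B,G,H,I], logical=[F,C,D,E,B,G,H,I,A]
After op 4 (rotate(+1)): offset=2, physical=[A,F,C,D,E,B,G,H,I], logical=[C,D,E,B,G,H,I,A,F]
After op 5 (replace(5, 'c')): offset=2, physical=[A,F,C,D,E,B,G,c,I], logical=[C,D,E,B,G,c,I,A,F]
After op 6 (swap(0, 3)): offset=2, physical=[A,F,B,D,E,C,G,c,I], logical=[B,D,E,C,G,c,I,A,F]
After op 7 (replace(6, 'j')): offset=2, physical=[A,F,B,D,E,C,G,c,j], logical=[B,D,E,C,G,c,j,A,F]
After op 8 (replace(8, 'l')): offset=2, physical=[A,l,B,D,E,C,G,c,j], logical=[B,D,E,C,G,c,j,A,l]
After op 9 (swap(2, 3)): offset=2, physical=[A,l,B,D,C,E,G,c,j], logical=[B,D,C,E,G,c,j,A,l]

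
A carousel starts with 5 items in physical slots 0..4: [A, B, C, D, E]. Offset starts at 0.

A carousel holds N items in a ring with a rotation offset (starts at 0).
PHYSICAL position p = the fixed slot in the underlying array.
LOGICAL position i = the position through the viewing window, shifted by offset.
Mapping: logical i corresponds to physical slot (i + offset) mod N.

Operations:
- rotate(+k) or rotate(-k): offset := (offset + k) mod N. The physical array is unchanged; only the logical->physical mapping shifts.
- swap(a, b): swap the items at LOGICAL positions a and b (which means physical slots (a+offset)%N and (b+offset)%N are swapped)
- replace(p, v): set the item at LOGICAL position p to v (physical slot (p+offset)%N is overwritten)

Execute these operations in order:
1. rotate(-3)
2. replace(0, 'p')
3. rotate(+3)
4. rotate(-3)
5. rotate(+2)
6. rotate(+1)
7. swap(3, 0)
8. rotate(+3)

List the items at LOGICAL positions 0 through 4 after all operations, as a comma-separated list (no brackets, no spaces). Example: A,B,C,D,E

Answer: A,E,D,B,p

Derivation:
After op 1 (rotate(-3)): offset=2, physical=[A,B,C,D,E], logical=[C,D,E,A,B]
After op 2 (replace(0, 'p')): offset=2, physical=[A,B,p,D,E], logical=[p,D,E,A,B]
After op 3 (rotate(+3)): offset=0, physical=[A,B,p,D,E], logical=[A,B,p,D,E]
After op 4 (rotate(-3)): offset=2, physical=[A,B,p,D,E], logical=[p,D,E,A,B]
After op 5 (rotate(+2)): offset=4, physical=[A,B,p,D,E], logical=[E,A,B,p,D]
After op 6 (rotate(+1)): offset=0, physical=[A,B,p,D,E], logical=[A,B,p,D,E]
After op 7 (swap(3, 0)): offset=0, physical=[D,B,p,A,E], logical=[D,B,p,A,E]
After op 8 (rotate(+3)): offset=3, physical=[D,B,p,A,E], logical=[A,E,D,B,p]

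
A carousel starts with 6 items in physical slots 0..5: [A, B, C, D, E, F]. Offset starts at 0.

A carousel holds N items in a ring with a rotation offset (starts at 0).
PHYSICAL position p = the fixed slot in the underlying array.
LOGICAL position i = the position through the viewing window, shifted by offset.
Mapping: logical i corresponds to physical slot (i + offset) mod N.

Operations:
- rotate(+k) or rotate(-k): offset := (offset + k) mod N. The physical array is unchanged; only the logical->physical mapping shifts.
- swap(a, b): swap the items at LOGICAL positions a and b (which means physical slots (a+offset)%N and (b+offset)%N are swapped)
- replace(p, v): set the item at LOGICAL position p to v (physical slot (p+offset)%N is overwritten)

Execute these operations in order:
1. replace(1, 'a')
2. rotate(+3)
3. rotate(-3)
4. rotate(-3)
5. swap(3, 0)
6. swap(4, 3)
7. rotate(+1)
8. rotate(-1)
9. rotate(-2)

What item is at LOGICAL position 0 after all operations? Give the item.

Answer: D

Derivation:
After op 1 (replace(1, 'a')): offset=0, physical=[A,a,C,D,E,F], logical=[A,a,C,D,E,F]
After op 2 (rotate(+3)): offset=3, physical=[A,a,C,D,E,F], logical=[D,E,F,A,a,C]
After op 3 (rotate(-3)): offset=0, physical=[A,a,C,D,E,F], logical=[A,a,C,D,E,F]
After op 4 (rotate(-3)): offset=3, physical=[A,a,C,D,E,F], logical=[D,E,F,A,a,C]
After op 5 (swap(3, 0)): offset=3, physical=[D,a,C,A,E,F], logical=[A,E,F,D,a,C]
After op 6 (swap(4, 3)): offset=3, physical=[a,D,C,A,E,F], logical=[A,E,F,a,D,C]
After op 7 (rotate(+1)): offset=4, physical=[a,D,C,A,E,F], logical=[E,F,a,D,C,A]
After op 8 (rotate(-1)): offset=3, physical=[a,D,C,A,E,F], logical=[A,E,F,a,D,C]
After op 9 (rotate(-2)): offset=1, physical=[a,D,C,A,E,F], logical=[D,C,A,E,F,a]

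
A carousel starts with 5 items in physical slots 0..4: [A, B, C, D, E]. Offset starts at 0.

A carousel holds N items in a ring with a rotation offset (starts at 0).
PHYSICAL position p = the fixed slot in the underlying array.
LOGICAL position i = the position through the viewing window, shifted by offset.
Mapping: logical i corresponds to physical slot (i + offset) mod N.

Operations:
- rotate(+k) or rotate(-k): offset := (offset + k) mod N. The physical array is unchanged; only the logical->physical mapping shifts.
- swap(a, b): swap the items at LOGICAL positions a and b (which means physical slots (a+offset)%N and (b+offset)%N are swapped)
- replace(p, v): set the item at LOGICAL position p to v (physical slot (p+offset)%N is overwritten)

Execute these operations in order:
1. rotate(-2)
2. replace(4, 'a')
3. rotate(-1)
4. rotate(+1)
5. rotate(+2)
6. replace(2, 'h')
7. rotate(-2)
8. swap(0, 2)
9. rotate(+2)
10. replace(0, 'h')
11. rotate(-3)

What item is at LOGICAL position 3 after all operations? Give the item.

After op 1 (rotate(-2)): offset=3, physical=[A,B,C,D,E], logical=[D,E,A,B,C]
After op 2 (replace(4, 'a')): offset=3, physical=[A,B,a,D,E], logical=[D,E,A,B,a]
After op 3 (rotate(-1)): offset=2, physical=[A,B,a,D,E], logical=[a,D,E,A,B]
After op 4 (rotate(+1)): offset=3, physical=[A,B,a,D,E], logical=[D,E,A,B,a]
After op 5 (rotate(+2)): offset=0, physical=[A,B,a,D,E], logical=[A,B,a,D,E]
After op 6 (replace(2, 'h')): offset=0, physical=[A,B,h,D,E], logical=[A,B,h,D,E]
After op 7 (rotate(-2)): offset=3, physical=[A,B,h,D,E], logical=[D,E,A,B,h]
After op 8 (swap(0, 2)): offset=3, physical=[D,B,h,A,E], logical=[A,E,D,B,h]
After op 9 (rotate(+2)): offset=0, physical=[D,B,h,A,E], logical=[D,B,h,A,E]
After op 10 (replace(0, 'h')): offset=0, physical=[h,B,h,A,E], logical=[h,B,h,A,E]
After op 11 (rotate(-3)): offset=2, physical=[h,B,h,A,E], logical=[h,A,E,h,B]

Answer: h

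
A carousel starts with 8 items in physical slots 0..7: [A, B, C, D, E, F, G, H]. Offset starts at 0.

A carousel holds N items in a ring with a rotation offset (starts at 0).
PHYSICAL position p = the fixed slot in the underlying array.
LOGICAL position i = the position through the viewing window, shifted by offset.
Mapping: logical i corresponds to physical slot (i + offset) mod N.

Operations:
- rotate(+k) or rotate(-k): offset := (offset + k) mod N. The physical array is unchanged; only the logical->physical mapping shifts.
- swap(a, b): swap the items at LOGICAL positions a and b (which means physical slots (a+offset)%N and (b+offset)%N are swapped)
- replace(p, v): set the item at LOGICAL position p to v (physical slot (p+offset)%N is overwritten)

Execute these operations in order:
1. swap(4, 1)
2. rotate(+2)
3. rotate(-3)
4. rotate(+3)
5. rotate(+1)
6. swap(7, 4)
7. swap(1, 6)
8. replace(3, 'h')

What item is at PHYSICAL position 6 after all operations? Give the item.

After op 1 (swap(4, 1)): offset=0, physical=[A,E,C,D,B,F,G,H], logical=[A,E,C,D,B,F,G,H]
After op 2 (rotate(+2)): offset=2, physical=[A,E,C,D,B,F,G,H], logical=[C,D,B,F,G,H,A,E]
After op 3 (rotate(-3)): offset=7, physical=[A,E,C,D,B,F,G,H], logical=[H,A,E,C,D,B,F,G]
After op 4 (rotate(+3)): offset=2, physical=[A,E,C,D,B,F,G,H], logical=[C,D,B,F,G,H,A,E]
After op 5 (rotate(+1)): offset=3, physical=[A,E,C,D,B,F,G,H], logical=[D,B,F,G,H,A,E,C]
After op 6 (swap(7, 4)): offset=3, physical=[A,E,H,D,B,F,G,C], logical=[D,B,F,G,C,A,E,H]
After op 7 (swap(1, 6)): offset=3, physical=[A,B,H,D,E,F,G,C], logical=[D,E,F,G,C,A,B,H]
After op 8 (replace(3, 'h')): offset=3, physical=[A,B,H,D,E,F,h,C], logical=[D,E,F,h,C,A,B,H]

Answer: h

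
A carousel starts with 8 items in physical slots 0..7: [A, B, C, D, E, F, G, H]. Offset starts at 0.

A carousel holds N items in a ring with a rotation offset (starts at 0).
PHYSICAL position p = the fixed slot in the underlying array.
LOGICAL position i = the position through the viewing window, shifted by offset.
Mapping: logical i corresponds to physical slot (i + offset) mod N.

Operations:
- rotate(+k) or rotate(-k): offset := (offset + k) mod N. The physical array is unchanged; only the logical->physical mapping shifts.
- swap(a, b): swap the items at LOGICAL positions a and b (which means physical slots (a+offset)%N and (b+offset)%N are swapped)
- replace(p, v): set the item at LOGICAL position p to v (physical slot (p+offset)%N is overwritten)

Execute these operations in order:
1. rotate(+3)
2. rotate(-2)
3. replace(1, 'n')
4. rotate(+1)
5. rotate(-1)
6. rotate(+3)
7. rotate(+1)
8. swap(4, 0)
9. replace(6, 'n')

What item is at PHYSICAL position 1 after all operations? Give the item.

After op 1 (rotate(+3)): offset=3, physical=[A,B,C,D,E,F,G,H], logical=[D,E,F,G,H,A,B,C]
After op 2 (rotate(-2)): offset=1, physical=[A,B,C,D,E,F,G,H], logical=[B,C,D,E,F,G,H,A]
After op 3 (replace(1, 'n')): offset=1, physical=[A,B,n,D,E,F,G,H], logical=[B,n,D,E,F,G,H,A]
After op 4 (rotate(+1)): offset=2, physical=[A,B,n,D,E,F,G,H], logical=[n,D,E,F,G,H,A,B]
After op 5 (rotate(-1)): offset=1, physical=[A,B,n,D,E,F,G,H], logical=[B,n,D,E,F,G,H,A]
After op 6 (rotate(+3)): offset=4, physical=[A,B,n,D,E,F,G,H], logical=[E,F,G,H,A,B,n,D]
After op 7 (rotate(+1)): offset=5, physical=[A,B,n,D,E,F,G,H], logical=[F,G,H,A,B,n,D,E]
After op 8 (swap(4, 0)): offset=5, physical=[A,F,n,D,E,B,G,H], logical=[B,G,H,A,F,n,D,E]
After op 9 (replace(6, 'n')): offset=5, physical=[A,F,n,n,E,B,G,H], logical=[B,G,H,A,F,n,n,E]

Answer: F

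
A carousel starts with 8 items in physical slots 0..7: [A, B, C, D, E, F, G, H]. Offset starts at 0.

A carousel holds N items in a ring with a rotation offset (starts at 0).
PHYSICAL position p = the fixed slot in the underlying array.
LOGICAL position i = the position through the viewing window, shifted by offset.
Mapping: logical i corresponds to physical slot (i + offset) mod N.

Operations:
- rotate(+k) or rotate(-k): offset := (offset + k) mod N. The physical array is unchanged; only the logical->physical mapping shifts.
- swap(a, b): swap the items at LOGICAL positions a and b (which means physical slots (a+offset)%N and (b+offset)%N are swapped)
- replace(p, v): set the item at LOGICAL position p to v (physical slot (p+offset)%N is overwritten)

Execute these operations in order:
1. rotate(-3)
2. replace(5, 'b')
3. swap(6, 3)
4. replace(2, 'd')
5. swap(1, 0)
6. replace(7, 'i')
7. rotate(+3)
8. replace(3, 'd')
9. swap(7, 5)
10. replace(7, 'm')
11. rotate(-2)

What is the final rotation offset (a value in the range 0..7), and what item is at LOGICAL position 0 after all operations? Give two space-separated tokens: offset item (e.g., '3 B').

Answer: 6 F

Derivation:
After op 1 (rotate(-3)): offset=5, physical=[A,B,C,D,E,F,G,H], logical=[F,G,H,A,B,C,D,E]
After op 2 (replace(5, 'b')): offset=5, physical=[A,B,b,D,E,F,G,H], logical=[F,G,H,A,B,b,D,E]
After op 3 (swap(6, 3)): offset=5, physical=[D,B,b,A,E,F,G,H], logical=[F,G,H,D,B,b,A,E]
After op 4 (replace(2, 'd')): offset=5, physical=[D,B,b,A,E,F,G,d], logical=[F,G,d,D,B,b,A,E]
After op 5 (swap(1, 0)): offset=5, physical=[D,B,b,A,E,G,F,d], logical=[G,F,d,D,B,b,A,E]
After op 6 (replace(7, 'i')): offset=5, physical=[D,B,b,A,i,G,F,d], logical=[G,F,d,D,B,b,A,i]
After op 7 (rotate(+3)): offset=0, physical=[D,B,b,A,i,G,F,d], logical=[D,B,b,A,i,G,F,d]
After op 8 (replace(3, 'd')): offset=0, physical=[D,B,b,d,i,G,F,d], logical=[D,B,b,d,i,G,F,d]
After op 9 (swap(7, 5)): offset=0, physical=[D,B,b,d,i,d,F,G], logical=[D,B,b,d,i,d,F,G]
After op 10 (replace(7, 'm')): offset=0, physical=[D,B,b,d,i,d,F,m], logical=[D,B,b,d,i,d,F,m]
After op 11 (rotate(-2)): offset=6, physical=[D,B,b,d,i,d,F,m], logical=[F,m,D,B,b,d,i,d]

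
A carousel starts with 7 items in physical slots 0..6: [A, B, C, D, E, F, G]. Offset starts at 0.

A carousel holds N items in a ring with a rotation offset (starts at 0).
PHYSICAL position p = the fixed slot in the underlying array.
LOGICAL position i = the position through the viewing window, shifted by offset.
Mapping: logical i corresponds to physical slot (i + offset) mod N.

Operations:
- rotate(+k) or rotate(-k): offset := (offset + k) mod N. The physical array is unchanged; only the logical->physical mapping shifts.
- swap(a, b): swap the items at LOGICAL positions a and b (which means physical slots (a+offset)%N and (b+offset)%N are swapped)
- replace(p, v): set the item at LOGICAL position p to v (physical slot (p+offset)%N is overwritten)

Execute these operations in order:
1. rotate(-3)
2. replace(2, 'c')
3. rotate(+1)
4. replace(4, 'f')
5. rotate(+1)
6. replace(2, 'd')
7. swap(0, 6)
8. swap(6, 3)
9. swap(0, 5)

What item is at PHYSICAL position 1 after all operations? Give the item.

After op 1 (rotate(-3)): offset=4, physical=[A,B,C,D,E,F,G], logical=[E,F,G,A,B,C,D]
After op 2 (replace(2, 'c')): offset=4, physical=[A,B,C,D,E,F,c], logical=[E,F,c,A,B,C,D]
After op 3 (rotate(+1)): offset=5, physical=[A,B,C,D,E,F,c], logical=[F,c,A,B,C,D,E]
After op 4 (replace(4, 'f')): offset=5, physical=[A,B,f,D,E,F,c], logical=[F,c,A,B,f,D,E]
After op 5 (rotate(+1)): offset=6, physical=[A,B,f,D,E,F,c], logical=[c,A,B,f,D,E,F]
After op 6 (replace(2, 'd')): offset=6, physical=[A,d,f,D,E,F,c], logical=[c,A,d,f,D,E,F]
After op 7 (swap(0, 6)): offset=6, physical=[A,d,f,D,E,c,F], logical=[F,A,d,f,D,E,c]
After op 8 (swap(6, 3)): offset=6, physical=[A,d,c,D,E,f,F], logical=[F,A,d,c,D,E,f]
After op 9 (swap(0, 5)): offset=6, physical=[A,d,c,D,F,f,E], logical=[E,A,d,c,D,F,f]

Answer: d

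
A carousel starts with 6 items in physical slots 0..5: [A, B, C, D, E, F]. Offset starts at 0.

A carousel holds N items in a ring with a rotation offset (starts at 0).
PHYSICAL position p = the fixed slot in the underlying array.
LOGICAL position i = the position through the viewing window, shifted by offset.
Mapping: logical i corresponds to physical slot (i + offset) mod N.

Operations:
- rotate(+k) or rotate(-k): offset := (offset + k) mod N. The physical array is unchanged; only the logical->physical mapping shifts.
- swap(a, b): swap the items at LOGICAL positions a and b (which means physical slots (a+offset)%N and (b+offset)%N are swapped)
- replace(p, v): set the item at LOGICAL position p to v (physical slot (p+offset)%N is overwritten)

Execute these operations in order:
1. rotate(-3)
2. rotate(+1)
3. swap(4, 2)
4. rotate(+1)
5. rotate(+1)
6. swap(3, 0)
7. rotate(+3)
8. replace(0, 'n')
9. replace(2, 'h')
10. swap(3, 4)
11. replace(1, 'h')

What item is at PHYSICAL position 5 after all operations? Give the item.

Answer: h

Derivation:
After op 1 (rotate(-3)): offset=3, physical=[A,B,C,D,E,F], logical=[D,E,F,A,B,C]
After op 2 (rotate(+1)): offset=4, physical=[A,B,C,D,E,F], logical=[E,F,A,B,C,D]
After op 3 (swap(4, 2)): offset=4, physical=[C,B,A,D,E,F], logical=[E,F,C,B,A,D]
After op 4 (rotate(+1)): offset=5, physical=[C,B,A,D,E,F], logical=[F,C,B,A,D,E]
After op 5 (rotate(+1)): offset=0, physical=[C,B,A,D,E,F], logical=[C,B,A,D,E,F]
After op 6 (swap(3, 0)): offset=0, physical=[D,B,A,C,E,F], logical=[D,B,A,C,E,F]
After op 7 (rotate(+3)): offset=3, physical=[D,B,A,C,E,F], logical=[C,E,F,D,B,A]
After op 8 (replace(0, 'n')): offset=3, physical=[D,B,A,n,E,F], logical=[n,E,F,D,B,A]
After op 9 (replace(2, 'h')): offset=3, physical=[D,B,A,n,E,h], logical=[n,E,h,D,B,A]
After op 10 (swap(3, 4)): offset=3, physical=[B,D,A,n,E,h], logical=[n,E,h,B,D,A]
After op 11 (replace(1, 'h')): offset=3, physical=[B,D,A,n,h,h], logical=[n,h,h,B,D,A]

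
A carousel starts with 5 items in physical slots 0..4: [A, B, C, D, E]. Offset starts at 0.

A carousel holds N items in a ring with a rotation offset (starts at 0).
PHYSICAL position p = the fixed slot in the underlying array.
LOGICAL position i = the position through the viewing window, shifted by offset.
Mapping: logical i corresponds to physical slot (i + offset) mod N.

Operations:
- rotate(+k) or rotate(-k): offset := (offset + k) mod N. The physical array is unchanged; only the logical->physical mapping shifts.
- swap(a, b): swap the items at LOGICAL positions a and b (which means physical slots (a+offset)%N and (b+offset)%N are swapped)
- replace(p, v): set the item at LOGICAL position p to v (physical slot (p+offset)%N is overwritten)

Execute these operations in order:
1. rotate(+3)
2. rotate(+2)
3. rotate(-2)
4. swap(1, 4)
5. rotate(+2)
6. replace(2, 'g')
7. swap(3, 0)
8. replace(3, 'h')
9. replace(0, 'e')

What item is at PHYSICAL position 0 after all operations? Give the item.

Answer: e

Derivation:
After op 1 (rotate(+3)): offset=3, physical=[A,B,C,D,E], logical=[D,E,A,B,C]
After op 2 (rotate(+2)): offset=0, physical=[A,B,C,D,E], logical=[A,B,C,D,E]
After op 3 (rotate(-2)): offset=3, physical=[A,B,C,D,E], logical=[D,E,A,B,C]
After op 4 (swap(1, 4)): offset=3, physical=[A,B,E,D,C], logical=[D,C,A,B,E]
After op 5 (rotate(+2)): offset=0, physical=[A,B,E,D,C], logical=[A,B,E,D,C]
After op 6 (replace(2, 'g')): offset=0, physical=[A,B,g,D,C], logical=[A,B,g,D,C]
After op 7 (swap(3, 0)): offset=0, physical=[D,B,g,A,C], logical=[D,B,g,A,C]
After op 8 (replace(3, 'h')): offset=0, physical=[D,B,g,h,C], logical=[D,B,g,h,C]
After op 9 (replace(0, 'e')): offset=0, physical=[e,B,g,h,C], logical=[e,B,g,h,C]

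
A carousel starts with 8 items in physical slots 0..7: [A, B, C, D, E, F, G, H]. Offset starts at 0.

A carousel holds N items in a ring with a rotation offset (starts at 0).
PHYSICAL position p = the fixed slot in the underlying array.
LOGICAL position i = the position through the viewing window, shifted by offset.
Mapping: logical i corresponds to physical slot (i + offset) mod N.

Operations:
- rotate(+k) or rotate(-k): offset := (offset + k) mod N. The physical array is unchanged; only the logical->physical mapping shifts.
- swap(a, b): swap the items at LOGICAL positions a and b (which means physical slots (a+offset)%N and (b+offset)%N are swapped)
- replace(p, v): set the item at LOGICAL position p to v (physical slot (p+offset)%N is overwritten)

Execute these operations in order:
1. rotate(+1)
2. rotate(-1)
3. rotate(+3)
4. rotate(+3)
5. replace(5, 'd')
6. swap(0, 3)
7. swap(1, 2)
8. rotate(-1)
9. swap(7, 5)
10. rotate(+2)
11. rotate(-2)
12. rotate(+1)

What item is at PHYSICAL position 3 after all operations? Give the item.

After op 1 (rotate(+1)): offset=1, physical=[A,B,C,D,E,F,G,H], logical=[B,C,D,E,F,G,H,A]
After op 2 (rotate(-1)): offset=0, physical=[A,B,C,D,E,F,G,H], logical=[A,B,C,D,E,F,G,H]
After op 3 (rotate(+3)): offset=3, physical=[A,B,C,D,E,F,G,H], logical=[D,E,F,G,H,A,B,C]
After op 4 (rotate(+3)): offset=6, physical=[A,B,C,D,E,F,G,H], logical=[G,H,A,B,C,D,E,F]
After op 5 (replace(5, 'd')): offset=6, physical=[A,B,C,d,E,F,G,H], logical=[G,H,A,B,C,d,E,F]
After op 6 (swap(0, 3)): offset=6, physical=[A,G,C,d,E,F,B,H], logical=[B,H,A,G,C,d,E,F]
After op 7 (swap(1, 2)): offset=6, physical=[H,G,C,d,E,F,B,A], logical=[B,A,H,G,C,d,E,F]
After op 8 (rotate(-1)): offset=5, physical=[H,G,C,d,E,F,B,A], logical=[F,B,A,H,G,C,d,E]
After op 9 (swap(7, 5)): offset=5, physical=[H,G,E,d,C,F,B,A], logical=[F,B,A,H,G,E,d,C]
After op 10 (rotate(+2)): offset=7, physical=[H,G,E,d,C,F,B,A], logical=[A,H,G,E,d,C,F,B]
After op 11 (rotate(-2)): offset=5, physical=[H,G,E,d,C,F,B,A], logical=[F,B,A,H,G,E,d,C]
After op 12 (rotate(+1)): offset=6, physical=[H,G,E,d,C,F,B,A], logical=[B,A,H,G,E,d,C,F]

Answer: d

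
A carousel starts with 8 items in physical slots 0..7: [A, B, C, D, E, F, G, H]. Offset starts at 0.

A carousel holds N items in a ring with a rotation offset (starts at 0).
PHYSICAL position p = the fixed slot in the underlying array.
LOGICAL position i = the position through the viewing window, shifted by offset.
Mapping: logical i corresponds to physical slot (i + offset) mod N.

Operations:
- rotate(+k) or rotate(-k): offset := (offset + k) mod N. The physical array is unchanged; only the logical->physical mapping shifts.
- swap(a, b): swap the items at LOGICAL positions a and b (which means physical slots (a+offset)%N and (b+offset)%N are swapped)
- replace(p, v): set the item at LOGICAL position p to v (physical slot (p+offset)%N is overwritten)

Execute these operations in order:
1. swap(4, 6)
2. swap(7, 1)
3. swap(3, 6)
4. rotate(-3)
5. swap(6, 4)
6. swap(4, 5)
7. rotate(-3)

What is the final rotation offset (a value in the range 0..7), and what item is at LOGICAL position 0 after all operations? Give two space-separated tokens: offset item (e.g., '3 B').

Answer: 2 E

Derivation:
After op 1 (swap(4, 6)): offset=0, physical=[A,B,C,D,G,F,E,H], logical=[A,B,C,D,G,F,E,H]
After op 2 (swap(7, 1)): offset=0, physical=[A,H,C,D,G,F,E,B], logical=[A,H,C,D,G,F,E,B]
After op 3 (swap(3, 6)): offset=0, physical=[A,H,C,E,G,F,D,B], logical=[A,H,C,E,G,F,D,B]
After op 4 (rotate(-3)): offset=5, physical=[A,H,C,E,G,F,D,B], logical=[F,D,B,A,H,C,E,G]
After op 5 (swap(6, 4)): offset=5, physical=[A,E,C,H,G,F,D,B], logical=[F,D,B,A,E,C,H,G]
After op 6 (swap(4, 5)): offset=5, physical=[A,C,E,H,G,F,D,B], logical=[F,D,B,A,C,E,H,G]
After op 7 (rotate(-3)): offset=2, physical=[A,C,E,H,G,F,D,B], logical=[E,H,G,F,D,B,A,C]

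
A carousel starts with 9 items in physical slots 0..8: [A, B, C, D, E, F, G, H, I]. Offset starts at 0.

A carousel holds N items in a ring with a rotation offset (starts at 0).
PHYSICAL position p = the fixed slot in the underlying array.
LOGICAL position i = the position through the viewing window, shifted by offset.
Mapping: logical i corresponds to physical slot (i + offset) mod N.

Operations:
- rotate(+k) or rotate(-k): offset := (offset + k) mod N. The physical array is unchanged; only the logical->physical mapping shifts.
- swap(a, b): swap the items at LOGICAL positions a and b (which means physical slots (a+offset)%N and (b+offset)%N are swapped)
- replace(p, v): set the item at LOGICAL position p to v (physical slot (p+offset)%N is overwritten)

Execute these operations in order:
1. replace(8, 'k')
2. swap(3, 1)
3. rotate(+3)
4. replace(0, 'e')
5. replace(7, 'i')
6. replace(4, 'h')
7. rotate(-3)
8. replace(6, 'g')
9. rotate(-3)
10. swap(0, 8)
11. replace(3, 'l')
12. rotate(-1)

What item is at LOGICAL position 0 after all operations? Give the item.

Answer: g

Derivation:
After op 1 (replace(8, 'k')): offset=0, physical=[A,B,C,D,E,F,G,H,k], logical=[A,B,C,D,E,F,G,H,k]
After op 2 (swap(3, 1)): offset=0, physical=[A,D,C,B,E,F,G,H,k], logical=[A,D,C,B,E,F,G,H,k]
After op 3 (rotate(+3)): offset=3, physical=[A,D,C,B,E,F,G,H,k], logical=[B,E,F,G,H,k,A,D,C]
After op 4 (replace(0, 'e')): offset=3, physical=[A,D,C,e,E,F,G,H,k], logical=[e,E,F,G,H,k,A,D,C]
After op 5 (replace(7, 'i')): offset=3, physical=[A,i,C,e,E,F,G,H,k], logical=[e,E,F,G,H,k,A,i,C]
After op 6 (replace(4, 'h')): offset=3, physical=[A,i,C,e,E,F,G,h,k], logical=[e,E,F,G,h,k,A,i,C]
After op 7 (rotate(-3)): offset=0, physical=[A,i,C,e,E,F,G,h,k], logical=[A,i,C,e,E,F,G,h,k]
After op 8 (replace(6, 'g')): offset=0, physical=[A,i,C,e,E,F,g,h,k], logical=[A,i,C,e,E,F,g,h,k]
After op 9 (rotate(-3)): offset=6, physical=[A,i,C,e,E,F,g,h,k], logical=[g,h,k,A,i,C,e,E,F]
After op 10 (swap(0, 8)): offset=6, physical=[A,i,C,e,E,g,F,h,k], logical=[F,h,k,A,i,C,e,E,g]
After op 11 (replace(3, 'l')): offset=6, physical=[l,i,C,e,E,g,F,h,k], logical=[F,h,k,l,i,C,e,E,g]
After op 12 (rotate(-1)): offset=5, physical=[l,i,C,e,E,g,F,h,k], logical=[g,F,h,k,l,i,C,e,E]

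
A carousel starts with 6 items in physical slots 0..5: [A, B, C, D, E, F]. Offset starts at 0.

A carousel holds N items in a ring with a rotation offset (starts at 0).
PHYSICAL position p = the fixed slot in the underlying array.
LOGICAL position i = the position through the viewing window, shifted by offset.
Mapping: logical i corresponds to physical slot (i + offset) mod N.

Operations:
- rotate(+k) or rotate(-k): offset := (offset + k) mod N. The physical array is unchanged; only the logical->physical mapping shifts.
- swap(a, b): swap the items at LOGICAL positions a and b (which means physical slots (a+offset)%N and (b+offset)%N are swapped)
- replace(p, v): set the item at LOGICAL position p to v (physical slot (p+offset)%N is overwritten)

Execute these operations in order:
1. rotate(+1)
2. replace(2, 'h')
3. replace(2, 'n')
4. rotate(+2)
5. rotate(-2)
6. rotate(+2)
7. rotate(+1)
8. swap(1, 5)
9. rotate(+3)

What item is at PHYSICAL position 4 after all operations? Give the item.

After op 1 (rotate(+1)): offset=1, physical=[A,B,C,D,E,F], logical=[B,C,D,E,F,A]
After op 2 (replace(2, 'h')): offset=1, physical=[A,B,C,h,E,F], logical=[B,C,h,E,F,A]
After op 3 (replace(2, 'n')): offset=1, physical=[A,B,C,n,E,F], logical=[B,C,n,E,F,A]
After op 4 (rotate(+2)): offset=3, physical=[A,B,C,n,E,F], logical=[n,E,F,A,B,C]
After op 5 (rotate(-2)): offset=1, physical=[A,B,C,n,E,F], logical=[B,C,n,E,F,A]
After op 6 (rotate(+2)): offset=3, physical=[A,B,C,n,E,F], logical=[n,E,F,A,B,C]
After op 7 (rotate(+1)): offset=4, physical=[A,B,C,n,E,F], logical=[E,F,A,B,C,n]
After op 8 (swap(1, 5)): offset=4, physical=[A,B,C,F,E,n], logical=[E,n,A,B,C,F]
After op 9 (rotate(+3)): offset=1, physical=[A,B,C,F,E,n], logical=[B,C,F,E,n,A]

Answer: E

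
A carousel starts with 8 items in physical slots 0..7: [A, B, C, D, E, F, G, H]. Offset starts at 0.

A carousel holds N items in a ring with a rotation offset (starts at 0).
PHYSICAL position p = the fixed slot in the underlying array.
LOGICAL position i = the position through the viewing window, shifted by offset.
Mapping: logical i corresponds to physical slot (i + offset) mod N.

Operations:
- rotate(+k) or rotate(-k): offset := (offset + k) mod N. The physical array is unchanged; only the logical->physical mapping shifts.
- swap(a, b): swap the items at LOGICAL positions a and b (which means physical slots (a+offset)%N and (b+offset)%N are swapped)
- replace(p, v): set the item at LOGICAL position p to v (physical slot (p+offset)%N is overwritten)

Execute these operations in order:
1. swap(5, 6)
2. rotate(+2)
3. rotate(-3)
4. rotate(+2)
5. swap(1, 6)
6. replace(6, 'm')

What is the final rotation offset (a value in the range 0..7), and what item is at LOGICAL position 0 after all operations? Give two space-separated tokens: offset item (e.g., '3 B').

Answer: 1 B

Derivation:
After op 1 (swap(5, 6)): offset=0, physical=[A,B,C,D,E,G,F,H], logical=[A,B,C,D,E,G,F,H]
After op 2 (rotate(+2)): offset=2, physical=[A,B,C,D,E,G,F,H], logical=[C,D,E,G,F,H,A,B]
After op 3 (rotate(-3)): offset=7, physical=[A,B,C,D,E,G,F,H], logical=[H,A,B,C,D,E,G,F]
After op 4 (rotate(+2)): offset=1, physical=[A,B,C,D,E,G,F,H], logical=[B,C,D,E,G,F,H,A]
After op 5 (swap(1, 6)): offset=1, physical=[A,B,H,D,E,G,F,C], logical=[B,H,D,E,G,F,C,A]
After op 6 (replace(6, 'm')): offset=1, physical=[A,B,H,D,E,G,F,m], logical=[B,H,D,E,G,F,m,A]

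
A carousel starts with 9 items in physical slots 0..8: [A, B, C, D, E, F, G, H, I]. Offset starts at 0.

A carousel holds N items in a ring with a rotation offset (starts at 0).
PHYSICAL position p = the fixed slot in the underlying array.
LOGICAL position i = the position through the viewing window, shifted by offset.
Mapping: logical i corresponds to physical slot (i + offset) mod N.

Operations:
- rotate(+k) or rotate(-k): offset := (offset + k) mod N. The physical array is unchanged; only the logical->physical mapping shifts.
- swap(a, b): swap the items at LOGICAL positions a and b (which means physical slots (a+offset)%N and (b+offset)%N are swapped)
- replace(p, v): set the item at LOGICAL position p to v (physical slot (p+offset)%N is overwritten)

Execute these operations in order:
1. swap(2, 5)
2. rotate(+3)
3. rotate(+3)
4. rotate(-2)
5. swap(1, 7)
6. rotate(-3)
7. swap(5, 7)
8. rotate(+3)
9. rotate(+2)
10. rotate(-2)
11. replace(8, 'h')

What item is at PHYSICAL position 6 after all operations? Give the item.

After op 1 (swap(2, 5)): offset=0, physical=[A,B,F,D,E,C,G,H,I], logical=[A,B,F,D,E,C,G,H,I]
After op 2 (rotate(+3)): offset=3, physical=[A,B,F,D,E,C,G,H,I], logical=[D,E,C,G,H,I,A,B,F]
After op 3 (rotate(+3)): offset=6, physical=[A,B,F,D,E,C,G,H,I], logical=[G,H,I,A,B,F,D,E,C]
After op 4 (rotate(-2)): offset=4, physical=[A,B,F,D,E,C,G,H,I], logical=[E,C,G,H,I,A,B,F,D]
After op 5 (swap(1, 7)): offset=4, physical=[A,B,C,D,E,F,G,H,I], logical=[E,F,G,H,I,A,B,C,D]
After op 6 (rotate(-3)): offset=1, physical=[A,B,C,D,E,F,G,H,I], logical=[B,C,D,E,F,G,H,I,A]
After op 7 (swap(5, 7)): offset=1, physical=[A,B,C,D,E,F,I,H,G], logical=[B,C,D,E,F,I,H,G,A]
After op 8 (rotate(+3)): offset=4, physical=[A,B,C,D,E,F,I,H,G], logical=[E,F,I,H,G,A,B,C,D]
After op 9 (rotate(+2)): offset=6, physical=[A,B,C,D,E,F,I,H,G], logical=[I,H,G,A,B,C,D,E,F]
After op 10 (rotate(-2)): offset=4, physical=[A,B,C,D,E,F,I,H,G], logical=[E,F,I,H,G,A,B,C,D]
After op 11 (replace(8, 'h')): offset=4, physical=[A,B,C,h,E,F,I,H,G], logical=[E,F,I,H,G,A,B,C,h]

Answer: I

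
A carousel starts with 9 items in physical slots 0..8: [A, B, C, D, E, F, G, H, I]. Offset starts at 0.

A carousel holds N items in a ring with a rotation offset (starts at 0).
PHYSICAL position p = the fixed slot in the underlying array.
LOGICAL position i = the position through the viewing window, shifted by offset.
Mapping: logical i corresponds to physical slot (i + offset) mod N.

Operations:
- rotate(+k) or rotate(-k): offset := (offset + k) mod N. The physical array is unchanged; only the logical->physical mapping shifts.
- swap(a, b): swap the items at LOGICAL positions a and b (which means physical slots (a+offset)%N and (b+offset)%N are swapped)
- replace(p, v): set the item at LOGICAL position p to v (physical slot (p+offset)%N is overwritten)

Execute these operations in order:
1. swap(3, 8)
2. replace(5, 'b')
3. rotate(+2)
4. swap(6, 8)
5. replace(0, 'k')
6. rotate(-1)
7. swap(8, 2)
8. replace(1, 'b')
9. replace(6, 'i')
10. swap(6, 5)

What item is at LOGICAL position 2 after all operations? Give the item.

After op 1 (swap(3, 8)): offset=0, physical=[A,B,C,I,E,F,G,H,D], logical=[A,B,C,I,E,F,G,H,D]
After op 2 (replace(5, 'b')): offset=0, physical=[A,B,C,I,E,b,G,H,D], logical=[A,B,C,I,E,b,G,H,D]
After op 3 (rotate(+2)): offset=2, physical=[A,B,C,I,E,b,G,H,D], logical=[C,I,E,b,G,H,D,A,B]
After op 4 (swap(6, 8)): offset=2, physical=[A,D,C,I,E,b,G,H,B], logical=[C,I,E,b,G,H,B,A,D]
After op 5 (replace(0, 'k')): offset=2, physical=[A,D,k,I,E,b,G,H,B], logical=[k,I,E,b,G,H,B,A,D]
After op 6 (rotate(-1)): offset=1, physical=[A,D,k,I,E,b,G,H,B], logical=[D,k,I,E,b,G,H,B,A]
After op 7 (swap(8, 2)): offset=1, physical=[I,D,k,A,E,b,G,H,B], logical=[D,k,A,E,b,G,H,B,I]
After op 8 (replace(1, 'b')): offset=1, physical=[I,D,b,A,E,b,G,H,B], logical=[D,b,A,E,b,G,H,B,I]
After op 9 (replace(6, 'i')): offset=1, physical=[I,D,b,A,E,b,G,i,B], logical=[D,b,A,E,b,G,i,B,I]
After op 10 (swap(6, 5)): offset=1, physical=[I,D,b,A,E,b,i,G,B], logical=[D,b,A,E,b,i,G,B,I]

Answer: A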